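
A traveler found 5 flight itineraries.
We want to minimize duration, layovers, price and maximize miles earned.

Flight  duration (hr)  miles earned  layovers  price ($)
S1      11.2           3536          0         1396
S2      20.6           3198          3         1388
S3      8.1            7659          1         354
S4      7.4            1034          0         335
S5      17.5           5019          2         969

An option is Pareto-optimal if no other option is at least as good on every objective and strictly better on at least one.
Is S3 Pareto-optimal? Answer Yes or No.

S1: worse on duration (11.2 vs 8.1).
S2: worse on duration (20.6 vs 8.1).
S4: worse on miles earned (1034 vs 7659).
S5: worse on duration (17.5 vs 8.1).
No option is at least as good as S3 on every objective and strictly better on one.

Yes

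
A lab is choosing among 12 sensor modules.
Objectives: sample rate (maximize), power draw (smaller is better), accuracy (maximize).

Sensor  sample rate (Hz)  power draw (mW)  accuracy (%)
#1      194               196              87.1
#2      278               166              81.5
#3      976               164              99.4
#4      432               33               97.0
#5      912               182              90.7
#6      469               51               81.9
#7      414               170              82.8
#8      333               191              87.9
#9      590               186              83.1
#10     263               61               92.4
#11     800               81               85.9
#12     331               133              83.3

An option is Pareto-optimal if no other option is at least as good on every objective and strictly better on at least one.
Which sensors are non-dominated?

#3, #4, #6, #11

#1: dominated by #3 (sample rate 976≥194, power draw 164≤196, accuracy 99.4≥87.1).
#2: dominated by #3 (sample rate 976≥278, power draw 164≤166, accuracy 99.4≥81.5).
#3: not dominated (best sample rate).
#4: not dominated (best power draw).
#5: dominated by #3 (sample rate 976≥912, power draw 164≤182, accuracy 99.4≥90.7).
#6: not dominated.
#7: dominated by #3 (sample rate 976≥414, power draw 164≤170, accuracy 99.4≥82.8).
#8: dominated by #3 (sample rate 976≥333, power draw 164≤191, accuracy 99.4≥87.9).
#9: dominated by #3 (sample rate 976≥590, power draw 164≤186, accuracy 99.4≥83.1).
#10: dominated by #4 (sample rate 432≥263, power draw 33≤61, accuracy 97.0≥92.4).
#11: not dominated.
#12: dominated by #4 (sample rate 432≥331, power draw 33≤133, accuracy 97.0≥83.3).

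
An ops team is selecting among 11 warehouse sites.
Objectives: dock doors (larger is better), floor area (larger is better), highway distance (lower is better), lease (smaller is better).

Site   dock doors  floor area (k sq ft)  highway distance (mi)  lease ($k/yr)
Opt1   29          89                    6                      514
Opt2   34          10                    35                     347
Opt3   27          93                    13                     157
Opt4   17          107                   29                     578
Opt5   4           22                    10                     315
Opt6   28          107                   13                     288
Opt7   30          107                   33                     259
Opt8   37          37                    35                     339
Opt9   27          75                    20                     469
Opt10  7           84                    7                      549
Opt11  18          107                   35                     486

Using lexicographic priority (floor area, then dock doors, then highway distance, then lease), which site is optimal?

First maximize floor area: best is 107, kept {Opt4, Opt6, Opt7, Opt11}.
Then maximize dock doors: best is 30, kept {Opt7}.

Opt7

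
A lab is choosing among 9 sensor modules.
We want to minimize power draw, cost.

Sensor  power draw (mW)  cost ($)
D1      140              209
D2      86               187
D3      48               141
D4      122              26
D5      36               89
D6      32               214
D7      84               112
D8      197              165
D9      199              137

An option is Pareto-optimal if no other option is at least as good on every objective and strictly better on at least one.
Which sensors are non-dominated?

D4, D5, D6

D1: dominated by D2 (power draw 86≤140, cost 187≤209).
D2: dominated by D3 (power draw 48≤86, cost 141≤187).
D3: dominated by D5 (power draw 36≤48, cost 89≤141).
D4: not dominated (best cost).
D5: not dominated.
D6: not dominated (best power draw).
D7: dominated by D5 (power draw 36≤84, cost 89≤112).
D8: dominated by D3 (power draw 48≤197, cost 141≤165).
D9: dominated by D4 (power draw 122≤199, cost 26≤137).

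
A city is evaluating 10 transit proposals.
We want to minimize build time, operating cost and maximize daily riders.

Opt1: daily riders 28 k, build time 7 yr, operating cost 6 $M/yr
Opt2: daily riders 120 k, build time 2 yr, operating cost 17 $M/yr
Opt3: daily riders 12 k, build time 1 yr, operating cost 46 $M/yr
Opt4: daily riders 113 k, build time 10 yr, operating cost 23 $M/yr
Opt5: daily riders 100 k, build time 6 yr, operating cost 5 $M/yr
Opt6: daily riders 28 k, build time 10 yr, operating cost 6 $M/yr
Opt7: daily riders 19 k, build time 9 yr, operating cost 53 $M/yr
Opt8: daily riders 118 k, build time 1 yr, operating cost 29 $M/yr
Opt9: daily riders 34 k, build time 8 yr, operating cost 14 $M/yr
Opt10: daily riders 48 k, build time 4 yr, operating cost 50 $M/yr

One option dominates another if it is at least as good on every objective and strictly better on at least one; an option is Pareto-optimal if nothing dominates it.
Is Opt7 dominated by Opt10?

Opt10 vs Opt7: daily riders 48≥19, build time 4≤9, operating cost 50≤53 — Opt10 is at least as good on every objective with at least one strict improvement.

Yes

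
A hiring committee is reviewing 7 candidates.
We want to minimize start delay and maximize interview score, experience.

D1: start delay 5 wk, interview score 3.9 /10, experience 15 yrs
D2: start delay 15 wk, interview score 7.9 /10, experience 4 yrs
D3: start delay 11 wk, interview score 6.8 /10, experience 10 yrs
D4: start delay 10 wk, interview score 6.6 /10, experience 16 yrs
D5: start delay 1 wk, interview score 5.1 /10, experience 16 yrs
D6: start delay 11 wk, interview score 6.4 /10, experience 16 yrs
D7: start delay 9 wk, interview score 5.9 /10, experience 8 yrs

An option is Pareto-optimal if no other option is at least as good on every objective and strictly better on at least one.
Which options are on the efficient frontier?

D2, D3, D4, D5, D7

D1: dominated by D5 (start delay 1≤5, interview score 5.1≥3.9, experience 16≥15).
D2: not dominated (best interview score).
D3: not dominated.
D4: not dominated.
D5: not dominated (best start delay).
D6: dominated by D4 (start delay 10≤11, interview score 6.6≥6.4, experience 16≥16).
D7: not dominated.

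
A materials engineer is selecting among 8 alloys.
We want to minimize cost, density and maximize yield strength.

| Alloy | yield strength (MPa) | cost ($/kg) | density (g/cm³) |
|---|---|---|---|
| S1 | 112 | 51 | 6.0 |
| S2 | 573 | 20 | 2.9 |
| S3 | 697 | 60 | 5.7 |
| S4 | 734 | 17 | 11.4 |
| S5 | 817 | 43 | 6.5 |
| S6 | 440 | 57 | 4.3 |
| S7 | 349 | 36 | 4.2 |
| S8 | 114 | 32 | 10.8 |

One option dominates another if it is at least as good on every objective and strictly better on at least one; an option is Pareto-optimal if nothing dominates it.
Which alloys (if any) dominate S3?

none

S1: worse on yield strength (112 vs 697).
S2: worse on yield strength (573 vs 697).
S4: worse on density (11.4 vs 5.7).
S5: worse on density (6.5 vs 5.7).
S6: worse on yield strength (440 vs 697).
S7: worse on yield strength (349 vs 697).
S8: worse on yield strength (114 vs 697).
No option dominates S3.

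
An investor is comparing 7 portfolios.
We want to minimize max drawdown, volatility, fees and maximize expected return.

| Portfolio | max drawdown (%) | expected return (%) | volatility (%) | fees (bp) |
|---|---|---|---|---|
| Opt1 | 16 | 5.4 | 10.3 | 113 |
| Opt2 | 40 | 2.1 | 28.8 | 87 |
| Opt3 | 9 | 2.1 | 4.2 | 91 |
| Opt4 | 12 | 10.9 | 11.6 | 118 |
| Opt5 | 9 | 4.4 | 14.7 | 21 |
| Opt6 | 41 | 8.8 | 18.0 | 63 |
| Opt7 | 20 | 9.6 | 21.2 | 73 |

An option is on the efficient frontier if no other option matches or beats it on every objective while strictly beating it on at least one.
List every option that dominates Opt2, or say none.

Opt5, Opt7

Opt5: max drawdown 9≤40, expected return 4.4≥2.1, volatility 14.7≤28.8, fees 21≤87 — dominates Opt2.
Opt7: max drawdown 20≤40, expected return 9.6≥2.1, volatility 21.2≤28.8, fees 73≤87 — dominates Opt2.
Others (Opt1, Opt3, Opt4, Opt6) are each worse than Opt2 on at least one objective.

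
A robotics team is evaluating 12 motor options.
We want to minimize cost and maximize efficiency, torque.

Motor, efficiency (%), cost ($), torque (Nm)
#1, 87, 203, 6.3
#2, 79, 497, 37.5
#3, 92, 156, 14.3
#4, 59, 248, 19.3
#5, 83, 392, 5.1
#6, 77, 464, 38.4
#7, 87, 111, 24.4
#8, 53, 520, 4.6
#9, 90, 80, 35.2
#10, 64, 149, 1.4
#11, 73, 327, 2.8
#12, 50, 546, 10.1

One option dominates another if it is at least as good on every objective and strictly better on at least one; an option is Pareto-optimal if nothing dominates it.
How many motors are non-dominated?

#1: dominated by #3 (efficiency 92≥87, cost 156≤203, torque 14.3≥6.3).
#2: not dominated.
#3: not dominated (best efficiency).
#4: dominated by #7 (efficiency 87≥59, cost 111≤248, torque 24.4≥19.3).
#5: dominated by #1 (efficiency 87≥83, cost 203≤392, torque 6.3≥5.1).
#6: not dominated (best torque).
#7: dominated by #9 (efficiency 90≥87, cost 80≤111, torque 35.2≥24.4).
#8: dominated by #1 (efficiency 87≥53, cost 203≤520, torque 6.3≥4.6).
#9: not dominated (best cost).
#10: dominated by #7 (efficiency 87≥64, cost 111≤149, torque 24.4≥1.4).
#11: dominated by #1 (efficiency 87≥73, cost 203≤327, torque 6.3≥2.8).
#12: dominated by #2 (efficiency 79≥50, cost 497≤546, torque 37.5≥10.1).
Pareto-optimal: #2, #3, #6, #9 → 4.

4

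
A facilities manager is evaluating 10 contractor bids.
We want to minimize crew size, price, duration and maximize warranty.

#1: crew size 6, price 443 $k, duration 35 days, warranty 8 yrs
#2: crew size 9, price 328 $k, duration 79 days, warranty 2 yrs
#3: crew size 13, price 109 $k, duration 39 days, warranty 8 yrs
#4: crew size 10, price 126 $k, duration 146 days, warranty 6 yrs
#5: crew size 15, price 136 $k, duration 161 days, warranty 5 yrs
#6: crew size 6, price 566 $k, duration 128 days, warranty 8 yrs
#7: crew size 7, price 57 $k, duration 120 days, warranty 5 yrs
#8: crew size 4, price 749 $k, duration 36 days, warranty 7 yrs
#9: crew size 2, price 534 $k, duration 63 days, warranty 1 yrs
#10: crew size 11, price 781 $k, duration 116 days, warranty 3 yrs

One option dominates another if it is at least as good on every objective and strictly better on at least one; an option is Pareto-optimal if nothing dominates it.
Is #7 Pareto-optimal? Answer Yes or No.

Yes

#1: worse on price (443 vs 57).
#2: worse on crew size (9 vs 7).
#3: worse on crew size (13 vs 7).
#4: worse on crew size (10 vs 7).
#5: worse on crew size (15 vs 7).
#6: worse on price (566 vs 57).
#8: worse on price (749 vs 57).
#9: worse on price (534 vs 57).
#10: worse on crew size (11 vs 7).
No option is at least as good as #7 on every objective and strictly better on one.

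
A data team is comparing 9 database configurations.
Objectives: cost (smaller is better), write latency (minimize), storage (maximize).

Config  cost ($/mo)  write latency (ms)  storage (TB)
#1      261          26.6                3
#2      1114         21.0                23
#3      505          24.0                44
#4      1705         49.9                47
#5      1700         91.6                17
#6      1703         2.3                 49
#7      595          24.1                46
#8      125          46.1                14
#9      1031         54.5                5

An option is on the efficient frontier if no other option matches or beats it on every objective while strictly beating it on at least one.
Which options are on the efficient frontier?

#1, #2, #3, #6, #7, #8

#1: not dominated.
#2: not dominated.
#3: not dominated.
#4: dominated by #6 (cost 1703≤1705, write latency 2.3≤49.9, storage 49≥47).
#5: dominated by #2 (cost 1114≤1700, write latency 21.0≤91.6, storage 23≥17).
#6: not dominated (best write latency).
#7: not dominated.
#8: not dominated (best cost).
#9: dominated by #3 (cost 505≤1031, write latency 24.0≤54.5, storage 44≥5).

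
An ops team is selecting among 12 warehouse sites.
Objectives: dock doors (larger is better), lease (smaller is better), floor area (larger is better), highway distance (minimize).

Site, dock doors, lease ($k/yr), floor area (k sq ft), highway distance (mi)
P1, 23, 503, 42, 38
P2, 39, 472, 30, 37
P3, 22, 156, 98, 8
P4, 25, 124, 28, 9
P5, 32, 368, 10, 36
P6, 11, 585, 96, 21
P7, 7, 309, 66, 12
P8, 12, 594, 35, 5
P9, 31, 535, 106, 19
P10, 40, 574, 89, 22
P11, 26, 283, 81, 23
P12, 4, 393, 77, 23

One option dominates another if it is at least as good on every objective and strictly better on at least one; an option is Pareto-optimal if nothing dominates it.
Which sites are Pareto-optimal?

P2, P3, P4, P5, P8, P9, P10, P11

P1: dominated by P11 (dock doors 26≥23, lease 283≤503, floor area 81≥42, highway distance 23≤38).
P2: not dominated.
P3: not dominated.
P4: not dominated (best lease).
P5: not dominated.
P6: dominated by P3 (dock doors 22≥11, lease 156≤585, floor area 98≥96, highway distance 8≤21).
P7: dominated by P3 (dock doors 22≥7, lease 156≤309, floor area 98≥66, highway distance 8≤12).
P8: not dominated (best highway distance).
P9: not dominated (best floor area).
P10: not dominated (best dock doors).
P11: not dominated.
P12: dominated by P3 (dock doors 22≥4, lease 156≤393, floor area 98≥77, highway distance 8≤23).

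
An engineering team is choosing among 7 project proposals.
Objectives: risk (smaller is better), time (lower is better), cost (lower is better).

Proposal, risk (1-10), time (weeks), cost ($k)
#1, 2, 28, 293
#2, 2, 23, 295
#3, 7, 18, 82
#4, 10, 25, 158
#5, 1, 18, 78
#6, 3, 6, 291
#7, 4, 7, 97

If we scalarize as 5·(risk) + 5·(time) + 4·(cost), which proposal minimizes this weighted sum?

#5

#1: 5·2 + 5·28 + 4·293 = 1322
#2: 5·2 + 5·23 + 4·295 = 1305
#3: 5·7 + 5·18 + 4·82 = 453
#4: 5·10 + 5·25 + 4·158 = 807
#5: 5·1 + 5·18 + 4·78 = 407
#6: 5·3 + 5·6 + 4·291 = 1209
#7: 5·4 + 5·7 + 4·97 = 443
Lowest: #5 at 407.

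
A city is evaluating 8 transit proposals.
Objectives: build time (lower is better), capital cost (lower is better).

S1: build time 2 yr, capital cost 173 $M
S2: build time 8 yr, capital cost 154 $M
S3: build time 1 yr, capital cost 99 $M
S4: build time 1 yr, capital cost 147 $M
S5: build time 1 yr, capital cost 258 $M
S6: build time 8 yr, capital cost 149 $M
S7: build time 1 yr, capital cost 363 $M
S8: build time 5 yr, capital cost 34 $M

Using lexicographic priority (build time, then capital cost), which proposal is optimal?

S3

First minimize build time: best is 1, kept {S3, S4, S5, S7}.
Then minimize capital cost: best is 99, kept {S3}.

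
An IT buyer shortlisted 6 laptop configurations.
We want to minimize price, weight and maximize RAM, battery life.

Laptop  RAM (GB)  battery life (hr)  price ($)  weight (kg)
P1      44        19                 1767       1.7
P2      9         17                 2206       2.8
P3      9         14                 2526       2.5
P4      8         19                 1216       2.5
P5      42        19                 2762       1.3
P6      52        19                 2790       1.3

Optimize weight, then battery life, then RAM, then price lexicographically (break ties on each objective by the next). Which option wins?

First minimize weight: best is 1.3, kept {P5, P6}.
Then maximize battery life: best is 19, kept {P5, P6}.
Then maximize RAM: best is 52, kept {P6}.

P6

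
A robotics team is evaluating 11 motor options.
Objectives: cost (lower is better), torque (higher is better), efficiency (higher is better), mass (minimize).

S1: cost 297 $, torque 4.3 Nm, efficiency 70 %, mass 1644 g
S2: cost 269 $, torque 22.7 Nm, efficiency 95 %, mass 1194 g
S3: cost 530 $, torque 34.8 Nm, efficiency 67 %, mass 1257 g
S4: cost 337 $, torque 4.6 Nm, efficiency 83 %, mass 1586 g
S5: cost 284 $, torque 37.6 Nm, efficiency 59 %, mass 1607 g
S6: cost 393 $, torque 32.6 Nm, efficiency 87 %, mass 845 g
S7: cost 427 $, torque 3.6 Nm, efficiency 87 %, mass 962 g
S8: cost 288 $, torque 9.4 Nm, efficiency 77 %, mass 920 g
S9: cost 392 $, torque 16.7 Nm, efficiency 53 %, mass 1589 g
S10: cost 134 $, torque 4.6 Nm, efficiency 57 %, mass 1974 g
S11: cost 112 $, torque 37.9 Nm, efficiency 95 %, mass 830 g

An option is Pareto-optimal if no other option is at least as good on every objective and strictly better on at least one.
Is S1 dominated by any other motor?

Yes

S2 vs S1: cost 269≤297, torque 22.7≥4.3, efficiency 95≥70, mass 1194≤1644 — S2 is at least as good on every objective and strictly better on at least one, so S2 dominates S1.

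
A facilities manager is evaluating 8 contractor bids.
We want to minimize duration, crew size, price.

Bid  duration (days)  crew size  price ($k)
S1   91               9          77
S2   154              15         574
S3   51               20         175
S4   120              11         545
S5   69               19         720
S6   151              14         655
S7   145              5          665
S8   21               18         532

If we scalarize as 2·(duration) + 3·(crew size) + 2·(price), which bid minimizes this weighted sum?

S1: 2·91 + 3·9 + 2·77 = 363
S2: 2·154 + 3·15 + 2·574 = 1501
S3: 2·51 + 3·20 + 2·175 = 512
S4: 2·120 + 3·11 + 2·545 = 1363
S5: 2·69 + 3·19 + 2·720 = 1635
S6: 2·151 + 3·14 + 2·655 = 1654
S7: 2·145 + 3·5 + 2·665 = 1635
S8: 2·21 + 3·18 + 2·532 = 1160
Lowest: S1 at 363.

S1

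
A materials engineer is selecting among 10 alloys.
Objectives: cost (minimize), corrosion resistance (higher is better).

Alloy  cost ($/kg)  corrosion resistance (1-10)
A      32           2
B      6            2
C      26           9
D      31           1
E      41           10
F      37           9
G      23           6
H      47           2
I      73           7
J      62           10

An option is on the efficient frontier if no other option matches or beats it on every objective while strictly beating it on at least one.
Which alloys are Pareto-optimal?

A: dominated by B (cost 6≤32, corrosion resistance 2≥2).
B: not dominated (best cost).
C: not dominated.
D: dominated by B (cost 6≤31, corrosion resistance 2≥1).
E: not dominated.
F: dominated by C (cost 26≤37, corrosion resistance 9≥9).
G: not dominated.
H: dominated by A (cost 32≤47, corrosion resistance 2≥2).
I: dominated by C (cost 26≤73, corrosion resistance 9≥7).
J: dominated by E (cost 41≤62, corrosion resistance 10≥10).

B, C, E, G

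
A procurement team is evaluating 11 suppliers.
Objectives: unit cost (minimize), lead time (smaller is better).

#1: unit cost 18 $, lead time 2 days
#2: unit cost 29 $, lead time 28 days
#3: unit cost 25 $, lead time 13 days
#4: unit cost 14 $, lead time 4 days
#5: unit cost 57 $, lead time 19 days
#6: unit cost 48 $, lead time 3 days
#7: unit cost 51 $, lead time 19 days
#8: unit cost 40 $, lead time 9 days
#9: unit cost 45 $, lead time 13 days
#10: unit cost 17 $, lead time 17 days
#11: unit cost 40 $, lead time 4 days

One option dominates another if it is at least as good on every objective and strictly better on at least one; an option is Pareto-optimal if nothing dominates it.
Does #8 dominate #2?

#8 vs #2: #8 is worse on unit cost (40 vs 29), so it does not dominate #2.

No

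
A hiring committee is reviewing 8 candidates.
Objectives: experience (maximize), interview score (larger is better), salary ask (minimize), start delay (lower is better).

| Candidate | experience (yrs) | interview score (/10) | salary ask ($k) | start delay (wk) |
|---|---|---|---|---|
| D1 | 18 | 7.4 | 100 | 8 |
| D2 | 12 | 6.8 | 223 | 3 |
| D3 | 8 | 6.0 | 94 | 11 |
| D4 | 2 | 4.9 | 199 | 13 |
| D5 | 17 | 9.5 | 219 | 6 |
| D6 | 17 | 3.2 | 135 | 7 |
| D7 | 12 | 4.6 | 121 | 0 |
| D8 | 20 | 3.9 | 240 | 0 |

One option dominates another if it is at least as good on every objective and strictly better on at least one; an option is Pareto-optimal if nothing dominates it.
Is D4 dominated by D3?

Yes

D3 vs D4: experience 8≥2, interview score 6.0≥4.9, salary ask 94≤199, start delay 11≤13 — D3 is at least as good on every objective with at least one strict improvement.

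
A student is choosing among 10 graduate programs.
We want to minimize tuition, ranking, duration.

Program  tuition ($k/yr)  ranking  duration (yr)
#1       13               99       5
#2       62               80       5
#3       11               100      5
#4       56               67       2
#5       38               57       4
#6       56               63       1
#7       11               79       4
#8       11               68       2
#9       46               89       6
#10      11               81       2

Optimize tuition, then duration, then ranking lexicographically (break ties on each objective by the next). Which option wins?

First minimize tuition: best is 11, kept {#3, #7, #8, #10}.
Then minimize duration: best is 2, kept {#8, #10}.
Then minimize ranking: best is 68, kept {#8}.

#8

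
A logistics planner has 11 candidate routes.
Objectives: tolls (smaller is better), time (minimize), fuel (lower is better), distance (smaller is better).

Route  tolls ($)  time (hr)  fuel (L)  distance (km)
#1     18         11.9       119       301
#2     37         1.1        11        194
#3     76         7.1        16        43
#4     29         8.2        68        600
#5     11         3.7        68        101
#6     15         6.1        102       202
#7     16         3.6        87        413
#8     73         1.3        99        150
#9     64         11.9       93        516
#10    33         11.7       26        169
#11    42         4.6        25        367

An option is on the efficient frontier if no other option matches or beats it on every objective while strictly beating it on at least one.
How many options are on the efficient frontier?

#1: dominated by #5 (tolls 11≤18, time 3.7≤11.9, fuel 68≤119, distance 101≤301).
#2: not dominated (best time).
#3: not dominated (best distance).
#4: dominated by #5 (tolls 11≤29, time 3.7≤8.2, fuel 68≤68, distance 101≤600).
#5: not dominated (best tolls).
#6: dominated by #5 (tolls 11≤15, time 3.7≤6.1, fuel 68≤102, distance 101≤202).
#7: not dominated.
#8: not dominated.
#9: dominated by #2 (tolls 37≤64, time 1.1≤11.9, fuel 11≤93, distance 194≤516).
#10: not dominated.
#11: dominated by #2 (tolls 37≤42, time 1.1≤4.6, fuel 11≤25, distance 194≤367).
Pareto-optimal: #2, #3, #5, #7, #8, #10 → 6.

6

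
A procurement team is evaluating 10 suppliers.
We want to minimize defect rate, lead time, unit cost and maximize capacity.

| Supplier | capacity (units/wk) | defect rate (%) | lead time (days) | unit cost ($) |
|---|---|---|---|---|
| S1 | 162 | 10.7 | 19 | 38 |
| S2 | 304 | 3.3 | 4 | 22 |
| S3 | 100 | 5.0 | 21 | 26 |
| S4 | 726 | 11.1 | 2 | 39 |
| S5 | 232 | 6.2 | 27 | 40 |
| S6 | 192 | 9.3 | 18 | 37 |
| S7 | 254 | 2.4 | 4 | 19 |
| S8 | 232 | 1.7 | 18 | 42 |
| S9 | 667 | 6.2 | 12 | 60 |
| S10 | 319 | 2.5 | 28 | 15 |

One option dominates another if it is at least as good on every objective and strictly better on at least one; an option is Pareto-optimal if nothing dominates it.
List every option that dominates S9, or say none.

S1: worse on capacity (162 vs 667).
S2: worse on capacity (304 vs 667).
S3: worse on capacity (100 vs 667).
S4: worse on defect rate (11.1 vs 6.2).
S5: worse on capacity (232 vs 667).
S6: worse on capacity (192 vs 667).
S7: worse on capacity (254 vs 667).
S8: worse on capacity (232 vs 667).
S10: worse on capacity (319 vs 667).
No option dominates S9.

none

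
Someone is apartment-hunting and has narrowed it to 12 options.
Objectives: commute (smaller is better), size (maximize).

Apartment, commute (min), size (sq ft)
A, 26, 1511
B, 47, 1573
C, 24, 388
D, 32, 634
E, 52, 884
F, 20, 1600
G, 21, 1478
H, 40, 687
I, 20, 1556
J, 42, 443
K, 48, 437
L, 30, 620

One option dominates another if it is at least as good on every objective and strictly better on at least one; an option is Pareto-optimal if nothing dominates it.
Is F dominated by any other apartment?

No

A: worse on commute (26 vs 20).
B: worse on commute (47 vs 20).
C: worse on commute (24 vs 20).
D: worse on commute (32 vs 20).
E: worse on commute (52 vs 20).
G: worse on commute (21 vs 20).
H: worse on commute (40 vs 20).
I: worse on size (1556 vs 1600).
J: worse on commute (42 vs 20).
K: worse on commute (48 vs 20).
L: worse on commute (30 vs 20).
No option is at least as good as F on every objective and strictly better on one.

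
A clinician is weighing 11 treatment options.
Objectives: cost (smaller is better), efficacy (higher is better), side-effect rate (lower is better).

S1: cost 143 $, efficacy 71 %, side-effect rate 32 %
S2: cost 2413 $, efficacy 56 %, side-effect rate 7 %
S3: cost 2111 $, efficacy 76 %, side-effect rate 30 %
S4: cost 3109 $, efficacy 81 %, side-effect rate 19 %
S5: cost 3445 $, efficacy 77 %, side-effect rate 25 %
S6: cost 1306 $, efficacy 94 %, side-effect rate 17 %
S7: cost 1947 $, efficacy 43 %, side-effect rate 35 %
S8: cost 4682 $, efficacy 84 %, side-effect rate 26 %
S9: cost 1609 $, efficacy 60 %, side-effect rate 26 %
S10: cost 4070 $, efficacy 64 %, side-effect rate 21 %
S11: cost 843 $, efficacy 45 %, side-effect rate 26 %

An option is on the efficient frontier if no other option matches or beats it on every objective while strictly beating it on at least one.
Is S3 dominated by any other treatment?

Yes

S6 vs S3: cost 1306≤2111, efficacy 94≥76, side-effect rate 17≤30 — S6 is at least as good on every objective and strictly better on at least one, so S6 dominates S3.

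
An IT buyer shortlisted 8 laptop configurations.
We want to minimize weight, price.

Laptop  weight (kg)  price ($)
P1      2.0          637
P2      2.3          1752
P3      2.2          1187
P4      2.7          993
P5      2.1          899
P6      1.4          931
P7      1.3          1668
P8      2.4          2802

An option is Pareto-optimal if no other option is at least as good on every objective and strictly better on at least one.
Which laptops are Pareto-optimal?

P1, P6, P7

P1: not dominated (best price).
P2: dominated by P1 (weight 2.0≤2.3, price 637≤1752).
P3: dominated by P1 (weight 2.0≤2.2, price 637≤1187).
P4: dominated by P1 (weight 2.0≤2.7, price 637≤993).
P5: dominated by P1 (weight 2.0≤2.1, price 637≤899).
P6: not dominated.
P7: not dominated (best weight).
P8: dominated by P1 (weight 2.0≤2.4, price 637≤2802).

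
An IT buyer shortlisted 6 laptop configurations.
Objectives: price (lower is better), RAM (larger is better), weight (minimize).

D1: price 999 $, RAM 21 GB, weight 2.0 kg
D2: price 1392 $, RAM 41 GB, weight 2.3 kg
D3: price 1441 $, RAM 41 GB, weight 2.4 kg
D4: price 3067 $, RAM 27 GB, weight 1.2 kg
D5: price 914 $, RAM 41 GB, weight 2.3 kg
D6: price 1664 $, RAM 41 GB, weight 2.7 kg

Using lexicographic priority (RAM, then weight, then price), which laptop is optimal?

First maximize RAM: best is 41, kept {D2, D3, D5, D6}.
Then minimize weight: best is 2.3, kept {D2, D5}.
Then minimize price: best is 914, kept {D5}.

D5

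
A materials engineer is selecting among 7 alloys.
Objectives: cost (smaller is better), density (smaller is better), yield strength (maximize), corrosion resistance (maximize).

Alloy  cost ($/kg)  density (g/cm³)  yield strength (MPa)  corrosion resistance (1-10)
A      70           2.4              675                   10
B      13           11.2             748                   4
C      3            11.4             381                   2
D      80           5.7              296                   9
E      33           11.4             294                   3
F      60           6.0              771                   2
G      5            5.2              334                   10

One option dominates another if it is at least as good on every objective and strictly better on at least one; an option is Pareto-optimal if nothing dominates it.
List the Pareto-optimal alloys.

A, B, C, F, G

A: not dominated (best density).
B: not dominated.
C: not dominated (best cost).
D: dominated by A (cost 70≤80, density 2.4≤5.7, yield strength 675≥296, corrosion resistance 10≥9).
E: dominated by B (cost 13≤33, density 11.2≤11.4, yield strength 748≥294, corrosion resistance 4≥3).
F: not dominated (best yield strength).
G: not dominated.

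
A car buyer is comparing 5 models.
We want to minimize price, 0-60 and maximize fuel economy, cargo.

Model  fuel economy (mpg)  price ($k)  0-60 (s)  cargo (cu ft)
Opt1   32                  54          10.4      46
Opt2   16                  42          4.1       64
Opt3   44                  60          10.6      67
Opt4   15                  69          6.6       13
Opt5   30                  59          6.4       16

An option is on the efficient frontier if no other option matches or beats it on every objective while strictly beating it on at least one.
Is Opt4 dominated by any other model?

Yes

Opt2 vs Opt4: fuel economy 16≥15, price 42≤69, 0-60 4.1≤6.6, cargo 64≥13 — Opt2 is at least as good on every objective and strictly better on at least one, so Opt2 dominates Opt4.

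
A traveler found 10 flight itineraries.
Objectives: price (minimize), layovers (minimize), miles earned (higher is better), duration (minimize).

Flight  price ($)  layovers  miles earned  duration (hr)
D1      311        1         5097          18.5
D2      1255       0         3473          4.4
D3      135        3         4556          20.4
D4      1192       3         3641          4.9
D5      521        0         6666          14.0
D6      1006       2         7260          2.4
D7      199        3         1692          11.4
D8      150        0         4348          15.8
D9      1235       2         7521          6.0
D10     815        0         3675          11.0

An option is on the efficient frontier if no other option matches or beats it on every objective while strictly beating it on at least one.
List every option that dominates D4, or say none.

D6

D6: price 1006≤1192, layovers 2≤3, miles earned 7260≥3641, duration 2.4≤4.9 — dominates D4.
Others (D1, D2, D3, D5, D7, D8, D9, D10) are each worse than D4 on at least one objective.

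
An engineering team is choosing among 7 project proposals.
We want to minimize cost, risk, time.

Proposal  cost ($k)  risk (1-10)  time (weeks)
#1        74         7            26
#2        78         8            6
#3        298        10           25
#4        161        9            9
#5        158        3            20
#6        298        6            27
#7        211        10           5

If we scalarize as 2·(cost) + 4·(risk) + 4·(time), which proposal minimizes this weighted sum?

#1: 2·74 + 4·7 + 4·26 = 280
#2: 2·78 + 4·8 + 4·6 = 212
#3: 2·298 + 4·10 + 4·25 = 736
#4: 2·161 + 4·9 + 4·9 = 394
#5: 2·158 + 4·3 + 4·20 = 408
#6: 2·298 + 4·6 + 4·27 = 728
#7: 2·211 + 4·10 + 4·5 = 482
Lowest: #2 at 212.

#2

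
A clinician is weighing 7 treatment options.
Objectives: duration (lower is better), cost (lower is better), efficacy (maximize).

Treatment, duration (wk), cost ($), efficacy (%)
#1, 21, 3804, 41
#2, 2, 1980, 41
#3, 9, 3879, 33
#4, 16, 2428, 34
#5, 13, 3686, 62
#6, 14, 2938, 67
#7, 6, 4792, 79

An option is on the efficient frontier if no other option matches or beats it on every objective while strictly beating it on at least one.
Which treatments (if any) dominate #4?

#2

#2: duration 2≤16, cost 1980≤2428, efficacy 41≥34 — dominates #4.
Others (#1, #3, #5, #6, #7) are each worse than #4 on at least one objective.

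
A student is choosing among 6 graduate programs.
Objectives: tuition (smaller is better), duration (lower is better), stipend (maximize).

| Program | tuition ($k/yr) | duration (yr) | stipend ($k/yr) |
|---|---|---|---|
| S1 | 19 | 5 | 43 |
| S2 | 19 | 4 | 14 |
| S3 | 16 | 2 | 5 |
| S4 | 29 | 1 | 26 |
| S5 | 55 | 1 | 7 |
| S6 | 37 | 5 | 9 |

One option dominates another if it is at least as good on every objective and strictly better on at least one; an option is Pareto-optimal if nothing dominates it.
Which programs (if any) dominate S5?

S4

S4: tuition 29≤55, duration 1≤1, stipend 26≥7 — dominates S5.
Others (S1, S2, S3, S6) are each worse than S5 on at least one objective.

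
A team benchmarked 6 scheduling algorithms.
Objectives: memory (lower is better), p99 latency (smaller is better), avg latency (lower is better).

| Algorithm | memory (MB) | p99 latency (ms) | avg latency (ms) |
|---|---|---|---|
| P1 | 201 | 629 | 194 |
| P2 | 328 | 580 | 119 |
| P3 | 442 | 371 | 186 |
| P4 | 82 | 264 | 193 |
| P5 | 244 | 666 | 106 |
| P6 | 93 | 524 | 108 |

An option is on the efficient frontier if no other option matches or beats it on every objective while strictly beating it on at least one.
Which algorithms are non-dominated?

P1: dominated by P4 (memory 82≤201, p99 latency 264≤629, avg latency 193≤194).
P2: dominated by P6 (memory 93≤328, p99 latency 524≤580, avg latency 108≤119).
P3: not dominated.
P4: not dominated (best memory).
P5: not dominated (best avg latency).
P6: not dominated.

P3, P4, P5, P6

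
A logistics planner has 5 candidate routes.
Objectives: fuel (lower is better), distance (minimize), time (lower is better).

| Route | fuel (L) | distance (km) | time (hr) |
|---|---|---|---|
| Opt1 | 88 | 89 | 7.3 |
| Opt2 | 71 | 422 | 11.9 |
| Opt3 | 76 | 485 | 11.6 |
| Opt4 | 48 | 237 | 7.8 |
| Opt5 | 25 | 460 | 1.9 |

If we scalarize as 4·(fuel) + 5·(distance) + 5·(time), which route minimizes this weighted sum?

Opt1

Opt1: 4·88 + 5·89 + 5·7.3 = 833.5
Opt2: 4·71 + 5·422 + 5·11.9 = 2453.5
Opt3: 4·76 + 5·485 + 5·11.6 = 2787.0
Opt4: 4·48 + 5·237 + 5·7.8 = 1416.0
Opt5: 4·25 + 5·460 + 5·1.9 = 2409.5
Lowest: Opt1 at 833.5.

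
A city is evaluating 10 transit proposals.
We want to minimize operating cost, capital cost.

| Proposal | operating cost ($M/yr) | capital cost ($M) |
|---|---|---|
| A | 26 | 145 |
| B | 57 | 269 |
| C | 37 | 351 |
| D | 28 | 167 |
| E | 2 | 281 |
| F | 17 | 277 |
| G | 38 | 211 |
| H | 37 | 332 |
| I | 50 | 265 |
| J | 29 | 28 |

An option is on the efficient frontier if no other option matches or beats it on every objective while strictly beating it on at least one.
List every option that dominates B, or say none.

A: operating cost 26≤57, capital cost 145≤269 — dominates B.
D: operating cost 28≤57, capital cost 167≤269 — dominates B.
G: operating cost 38≤57, capital cost 211≤269 — dominates B.
I: operating cost 50≤57, capital cost 265≤269 — dominates B.
J: operating cost 29≤57, capital cost 28≤269 — dominates B.
Others (C, E, F, H) are each worse than B on at least one objective.

A, D, G, I, J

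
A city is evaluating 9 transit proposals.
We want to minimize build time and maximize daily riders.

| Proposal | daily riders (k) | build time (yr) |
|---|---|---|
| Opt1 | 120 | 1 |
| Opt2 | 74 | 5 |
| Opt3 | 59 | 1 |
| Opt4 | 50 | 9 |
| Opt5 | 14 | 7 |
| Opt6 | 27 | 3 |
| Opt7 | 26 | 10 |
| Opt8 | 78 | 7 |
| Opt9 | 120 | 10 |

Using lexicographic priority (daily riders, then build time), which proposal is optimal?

Opt1

First maximize daily riders: best is 120, kept {Opt1, Opt9}.
Then minimize build time: best is 1, kept {Opt1}.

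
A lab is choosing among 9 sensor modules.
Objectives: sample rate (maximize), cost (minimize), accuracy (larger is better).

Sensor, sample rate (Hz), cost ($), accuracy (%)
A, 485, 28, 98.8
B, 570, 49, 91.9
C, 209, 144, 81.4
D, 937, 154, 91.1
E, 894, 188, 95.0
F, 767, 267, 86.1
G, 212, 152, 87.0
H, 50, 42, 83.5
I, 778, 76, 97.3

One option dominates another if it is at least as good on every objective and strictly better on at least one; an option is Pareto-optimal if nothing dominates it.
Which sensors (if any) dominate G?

A: sample rate 485≥212, cost 28≤152, accuracy 98.8≥87.0 — dominates G.
B: sample rate 570≥212, cost 49≤152, accuracy 91.9≥87.0 — dominates G.
I: sample rate 778≥212, cost 76≤152, accuracy 97.3≥87.0 — dominates G.
Others (C, D, E, F, H) are each worse than G on at least one objective.

A, B, I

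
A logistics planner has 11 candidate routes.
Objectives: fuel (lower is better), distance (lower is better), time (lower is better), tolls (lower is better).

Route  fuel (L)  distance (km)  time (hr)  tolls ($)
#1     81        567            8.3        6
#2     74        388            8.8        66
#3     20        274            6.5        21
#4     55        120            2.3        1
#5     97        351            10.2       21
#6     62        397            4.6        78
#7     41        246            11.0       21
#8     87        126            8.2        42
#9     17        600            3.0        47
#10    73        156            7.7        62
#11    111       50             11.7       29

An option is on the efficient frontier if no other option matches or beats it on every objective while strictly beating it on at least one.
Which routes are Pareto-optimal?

#1: dominated by #4 (fuel 55≤81, distance 120≤567, time 2.3≤8.3, tolls 1≤6).
#2: dominated by #3 (fuel 20≤74, distance 274≤388, time 6.5≤8.8, tolls 21≤66).
#3: not dominated.
#4: not dominated (best time).
#5: dominated by #3 (fuel 20≤97, distance 274≤351, time 6.5≤10.2, tolls 21≤21).
#6: dominated by #4 (fuel 55≤62, distance 120≤397, time 2.3≤4.6, tolls 1≤78).
#7: not dominated.
#8: dominated by #4 (fuel 55≤87, distance 120≤126, time 2.3≤8.2, tolls 1≤42).
#9: not dominated (best fuel).
#10: dominated by #4 (fuel 55≤73, distance 120≤156, time 2.3≤7.7, tolls 1≤62).
#11: not dominated (best distance).

#3, #4, #7, #9, #11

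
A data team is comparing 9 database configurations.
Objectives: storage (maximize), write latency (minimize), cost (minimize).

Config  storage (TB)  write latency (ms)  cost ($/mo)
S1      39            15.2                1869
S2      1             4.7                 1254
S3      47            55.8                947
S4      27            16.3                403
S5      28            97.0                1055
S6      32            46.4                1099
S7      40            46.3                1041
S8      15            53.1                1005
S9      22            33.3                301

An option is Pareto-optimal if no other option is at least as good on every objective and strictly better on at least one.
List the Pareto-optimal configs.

S1: not dominated.
S2: not dominated (best write latency).
S3: not dominated (best storage).
S4: not dominated.
S5: dominated by S3 (storage 47≥28, write latency 55.8≤97.0, cost 947≤1055).
S6: dominated by S7 (storage 40≥32, write latency 46.3≤46.4, cost 1041≤1099).
S7: not dominated.
S8: dominated by S4 (storage 27≥15, write latency 16.3≤53.1, cost 403≤1005).
S9: not dominated (best cost).

S1, S2, S3, S4, S7, S9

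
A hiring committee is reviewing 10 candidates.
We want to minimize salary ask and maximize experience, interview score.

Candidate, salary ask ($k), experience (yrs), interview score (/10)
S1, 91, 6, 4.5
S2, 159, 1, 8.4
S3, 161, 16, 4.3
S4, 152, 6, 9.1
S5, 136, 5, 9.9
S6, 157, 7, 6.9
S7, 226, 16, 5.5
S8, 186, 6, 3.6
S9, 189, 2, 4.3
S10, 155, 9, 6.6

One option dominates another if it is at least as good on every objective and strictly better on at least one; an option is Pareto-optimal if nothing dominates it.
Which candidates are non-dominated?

S1: not dominated (best salary ask).
S2: dominated by S4 (salary ask 152≤159, experience 6≥1, interview score 9.1≥8.4).
S3: not dominated.
S4: not dominated.
S5: not dominated (best interview score).
S6: not dominated.
S7: not dominated.
S8: dominated by S1 (salary ask 91≤186, experience 6≥6, interview score 4.5≥3.6).
S9: dominated by S1 (salary ask 91≤189, experience 6≥2, interview score 4.5≥4.3).
S10: not dominated.

S1, S3, S4, S5, S6, S7, S10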